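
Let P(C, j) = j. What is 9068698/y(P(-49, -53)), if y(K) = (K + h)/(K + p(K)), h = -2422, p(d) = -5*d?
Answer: -1922563976/2475 ≈ -7.7679e+5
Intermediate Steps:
y(K) = -(-2422 + K)/(4*K) (y(K) = (K - 2422)/(K - 5*K) = (-2422 + K)/((-4*K)) = (-2422 + K)*(-1/(4*K)) = -(-2422 + K)/(4*K))
9068698/y(P(-49, -53)) = 9068698/(((¼)*(2422 - 1*(-53))/(-53))) = 9068698/(((¼)*(-1/53)*(2422 + 53))) = 9068698/(((¼)*(-1/53)*2475)) = 9068698/(-2475/212) = 9068698*(-212/2475) = -1922563976/2475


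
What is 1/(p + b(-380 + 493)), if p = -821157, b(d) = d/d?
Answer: -1/821156 ≈ -1.2178e-6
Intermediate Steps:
b(d) = 1
1/(p + b(-380 + 493)) = 1/(-821157 + 1) = 1/(-821156) = -1/821156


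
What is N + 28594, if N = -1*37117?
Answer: -8523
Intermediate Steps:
N = -37117
N + 28594 = -37117 + 28594 = -8523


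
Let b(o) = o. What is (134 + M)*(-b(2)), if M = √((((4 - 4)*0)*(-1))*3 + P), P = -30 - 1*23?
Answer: -268 - 2*I*√53 ≈ -268.0 - 14.56*I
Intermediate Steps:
P = -53 (P = -30 - 23 = -53)
M = I*√53 (M = √((((4 - 4)*0)*(-1))*3 - 53) = √(((0*0)*(-1))*3 - 53) = √((0*(-1))*3 - 53) = √(0*3 - 53) = √(0 - 53) = √(-53) = I*√53 ≈ 7.2801*I)
(134 + M)*(-b(2)) = (134 + I*√53)*(-1*2) = (134 + I*√53)*(-2) = -268 - 2*I*√53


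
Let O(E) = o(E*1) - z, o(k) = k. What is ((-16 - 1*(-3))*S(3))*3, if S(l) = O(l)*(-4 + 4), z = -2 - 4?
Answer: 0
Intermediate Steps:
z = -6
O(E) = 6 + E (O(E) = E*1 - 1*(-6) = E + 6 = 6 + E)
S(l) = 0 (S(l) = (6 + l)*(-4 + 4) = (6 + l)*0 = 0)
((-16 - 1*(-3))*S(3))*3 = ((-16 - 1*(-3))*0)*3 = ((-16 + 3)*0)*3 = -13*0*3 = 0*3 = 0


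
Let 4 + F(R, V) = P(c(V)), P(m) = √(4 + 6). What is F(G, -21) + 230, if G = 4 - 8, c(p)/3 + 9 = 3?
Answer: 226 + √10 ≈ 229.16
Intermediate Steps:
c(p) = -18 (c(p) = -27 + 3*3 = -27 + 9 = -18)
G = -4
P(m) = √10
F(R, V) = -4 + √10
F(G, -21) + 230 = (-4 + √10) + 230 = 226 + √10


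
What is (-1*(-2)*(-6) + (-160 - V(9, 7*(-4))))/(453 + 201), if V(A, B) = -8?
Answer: -82/327 ≈ -0.25076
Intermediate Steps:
(-1*(-2)*(-6) + (-160 - V(9, 7*(-4))))/(453 + 201) = (-1*(-2)*(-6) + (-160 - 1*(-8)))/(453 + 201) = (2*(-6) + (-160 + 8))/654 = (-12 - 152)*(1/654) = -164*1/654 = -82/327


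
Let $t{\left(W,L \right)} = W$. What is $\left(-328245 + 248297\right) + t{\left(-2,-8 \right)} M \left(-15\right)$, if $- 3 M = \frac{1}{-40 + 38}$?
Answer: $-79943$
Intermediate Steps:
$M = \frac{1}{6}$ ($M = - \frac{1}{3 \left(-40 + 38\right)} = - \frac{1}{3 \left(-2\right)} = \left(- \frac{1}{3}\right) \left(- \frac{1}{2}\right) = \frac{1}{6} \approx 0.16667$)
$\left(-328245 + 248297\right) + t{\left(-2,-8 \right)} M \left(-15\right) = \left(-328245 + 248297\right) + \left(-2\right) \frac{1}{6} \left(-15\right) = -79948 - -5 = -79948 + 5 = -79943$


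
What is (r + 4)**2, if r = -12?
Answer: 64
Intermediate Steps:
(r + 4)**2 = (-12 + 4)**2 = (-8)**2 = 64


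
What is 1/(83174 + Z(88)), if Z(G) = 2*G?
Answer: 1/83350 ≈ 1.1998e-5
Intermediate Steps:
1/(83174 + Z(88)) = 1/(83174 + 2*88) = 1/(83174 + 176) = 1/83350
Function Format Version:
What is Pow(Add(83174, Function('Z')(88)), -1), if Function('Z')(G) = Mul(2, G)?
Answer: Rational(1, 83350) ≈ 1.1998e-5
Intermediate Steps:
Pow(Add(83174, Function('Z')(88)), -1) = Pow(Add(83174, Mul(2, 88)), -1) = Pow(Add(83174, 176), -1) = Pow(83350, -1) = Rational(1, 83350)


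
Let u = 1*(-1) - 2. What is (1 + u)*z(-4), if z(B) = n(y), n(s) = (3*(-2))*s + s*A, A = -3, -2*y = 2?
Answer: -18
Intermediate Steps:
y = -1 (y = -½*2 = -1)
u = -3 (u = -1 - 2 = -3)
n(s) = -9*s (n(s) = (3*(-2))*s + s*(-3) = -6*s - 3*s = -9*s)
z(B) = 9 (z(B) = -9*(-1) = 9)
(1 + u)*z(-4) = (1 - 3)*9 = -2*9 = -18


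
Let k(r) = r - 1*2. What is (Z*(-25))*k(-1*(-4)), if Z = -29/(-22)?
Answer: -725/11 ≈ -65.909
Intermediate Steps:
Z = 29/22 (Z = -29*(-1/22) = 29/22 ≈ 1.3182)
k(r) = -2 + r (k(r) = r - 2 = -2 + r)
(Z*(-25))*k(-1*(-4)) = ((29/22)*(-25))*(-2 - 1*(-4)) = -725*(-2 + 4)/22 = -725/22*2 = -725/11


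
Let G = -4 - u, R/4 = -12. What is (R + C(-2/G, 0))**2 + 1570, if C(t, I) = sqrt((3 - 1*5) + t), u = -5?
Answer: 3870 - 192*I ≈ 3870.0 - 192.0*I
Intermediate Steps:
R = -48 (R = 4*(-12) = -48)
G = 1 (G = -4 - 1*(-5) = -4 + 5 = 1)
C(t, I) = sqrt(-2 + t) (C(t, I) = sqrt((3 - 5) + t) = sqrt(-2 + t))
(R + C(-2/G, 0))**2 + 1570 = (-48 + sqrt(-2 - 2/1))**2 + 1570 = (-48 + sqrt(-2 - 2*1))**2 + 1570 = (-48 + sqrt(-2 - 2))**2 + 1570 = (-48 + sqrt(-4))**2 + 1570 = (-48 + 2*I)**2 + 1570 = 1570 + (-48 + 2*I)**2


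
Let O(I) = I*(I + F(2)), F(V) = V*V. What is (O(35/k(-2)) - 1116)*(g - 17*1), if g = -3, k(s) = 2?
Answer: 14795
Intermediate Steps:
F(V) = V²
O(I) = I*(4 + I) (O(I) = I*(I + 2²) = I*(I + 4) = I*(4 + I))
(O(35/k(-2)) - 1116)*(g - 17*1) = ((35/2)*(4 + 35/2) - 1116)*(-3 - 17*1) = ((35*(½))*(4 + 35*(½)) - 1116)*(-3 - 17) = (35*(4 + 35/2)/2 - 1116)*(-20) = ((35/2)*(43/2) - 1116)*(-20) = (1505/4 - 1116)*(-20) = -2959/4*(-20) = 14795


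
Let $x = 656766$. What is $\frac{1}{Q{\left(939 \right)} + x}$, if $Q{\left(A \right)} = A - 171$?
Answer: $\frac{1}{657534} \approx 1.5208 \cdot 10^{-6}$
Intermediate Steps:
$Q{\left(A \right)} = -171 + A$ ($Q{\left(A \right)} = A - 171 = -171 + A$)
$\frac{1}{Q{\left(939 \right)} + x} = \frac{1}{\left(-171 + 939\right) + 656766} = \frac{1}{768 + 656766} = \frac{1}{657534}$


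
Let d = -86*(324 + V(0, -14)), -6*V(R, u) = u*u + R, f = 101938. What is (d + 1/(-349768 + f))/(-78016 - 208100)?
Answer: 6209298041/70908128280 ≈ 0.087568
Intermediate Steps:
V(R, u) = -R/6 - u²/6 (V(R, u) = -(u*u + R)/6 = -(u² + R)/6 = -(R + u²)/6 = -R/6 - u²/6)
d = -75164/3 (d = -86*(324 + (-⅙*0 - ⅙*(-14)²)) = -86*(324 + (0 - ⅙*196)) = -86*(324 + (0 - 98/3)) = -86*(324 - 98/3) = -86*874/3 = -75164/3 ≈ -25055.)
(d + 1/(-349768 + f))/(-78016 - 208100) = (-75164/3 + 1/(-349768 + 101938))/(-78016 - 208100) = (-75164/3 + 1/(-247830))/(-286116) = (-75164/3 - 1/247830)*(-1/286116) = -6209298041/247830*(-1/286116) = 6209298041/70908128280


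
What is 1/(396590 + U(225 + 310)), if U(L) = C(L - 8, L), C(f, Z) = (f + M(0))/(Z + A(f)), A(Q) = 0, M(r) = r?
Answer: 535/212176177 ≈ 2.5215e-6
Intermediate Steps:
C(f, Z) = f/Z (C(f, Z) = (f + 0)/(Z + 0) = f/Z)
U(L) = (-8 + L)/L (U(L) = (L - 8)/L = (-8 + L)/L)
1/(396590 + U(225 + 310)) = 1/(396590 + (-8 + (225 + 310))/(225 + 310)) = 1/(396590 + (-8 + 535)/535) = 1/(396590 + (1/535)*527) = 1/(396590 + 527/535) = 1/(212176177/535) = 535/212176177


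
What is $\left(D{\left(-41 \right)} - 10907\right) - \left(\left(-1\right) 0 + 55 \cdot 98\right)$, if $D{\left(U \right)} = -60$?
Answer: $-16357$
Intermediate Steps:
$\left(D{\left(-41 \right)} - 10907\right) - \left(\left(-1\right) 0 + 55 \cdot 98\right) = \left(-60 - 10907\right) - \left(\left(-1\right) 0 + 55 \cdot 98\right) = -10967 - \left(0 + 5390\right) = -10967 - 5390 = -16357$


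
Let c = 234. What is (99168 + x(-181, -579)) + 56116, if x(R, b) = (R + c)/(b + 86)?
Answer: 76554959/493 ≈ 1.5528e+5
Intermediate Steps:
x(R, b) = (234 + R)/(86 + b) (x(R, b) = (R + 234)/(b + 86) = (234 + R)/(86 + b))
(99168 + x(-181, -579)) + 56116 = (99168 + (234 - 181)/(86 - 579)) + 56116 = (99168 + 53/(-493)) + 56116 = (99168 - 1/493*53) + 56116 = (99168 - 53/493) + 56116 = 48889771/493 + 56116 = 76554959/493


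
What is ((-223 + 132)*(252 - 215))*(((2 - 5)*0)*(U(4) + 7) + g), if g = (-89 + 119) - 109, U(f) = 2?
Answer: 265993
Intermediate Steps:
g = -79 (g = 30 - 109 = -79)
((-223 + 132)*(252 - 215))*(((2 - 5)*0)*(U(4) + 7) + g) = ((-223 + 132)*(252 - 215))*(((2 - 5)*0)*(2 + 7) - 79) = (-91*37)*(-3*0*9 - 79) = -3367*(0*9 - 79) = -3367*(0 - 79) = -3367*(-79) = 265993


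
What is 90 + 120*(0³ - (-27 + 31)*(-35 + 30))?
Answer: 2490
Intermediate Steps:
90 + 120*(0³ - (-27 + 31)*(-35 + 30)) = 90 + 120*(0 - 4*(-5)) = 90 + 120*(0 - 1*(-20)) = 90 + 120*(0 + 20) = 90 + 120*20 = 90 + 2400 = 2490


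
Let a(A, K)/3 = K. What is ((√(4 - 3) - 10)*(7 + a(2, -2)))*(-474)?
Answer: 4266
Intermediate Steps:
a(A, K) = 3*K
((√(4 - 3) - 10)*(7 + a(2, -2)))*(-474) = ((√(4 - 3) - 10)*(7 + 3*(-2)))*(-474) = ((√1 - 10)*(7 - 6))*(-474) = ((1 - 10)*1)*(-474) = -9*1*(-474) = -9*(-474) = 4266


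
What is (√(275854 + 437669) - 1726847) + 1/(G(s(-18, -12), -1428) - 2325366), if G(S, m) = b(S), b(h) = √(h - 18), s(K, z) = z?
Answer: -1556271077776657918/901221172331 + √713523 - I*√30/5407327033986 ≈ -1.726e+6 - 1.0129e-12*I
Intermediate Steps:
b(h) = √(-18 + h)
G(S, m) = √(-18 + S)
(√(275854 + 437669) - 1726847) + 1/(G(s(-18, -12), -1428) - 2325366) = (√(275854 + 437669) - 1726847) + 1/(√(-18 - 12) - 2325366) = (√713523 - 1726847) + 1/(√(-30) - 2325366) = (-1726847 + √713523) + 1/(I*√30 - 2325366) = (-1726847 + √713523) + 1/(-2325366 + I*√30) = -1726847 + √713523 + 1/(-2325366 + I*√30)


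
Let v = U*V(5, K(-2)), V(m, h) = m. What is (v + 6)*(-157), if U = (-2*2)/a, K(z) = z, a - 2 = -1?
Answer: 2198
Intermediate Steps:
a = 1 (a = 2 - 1 = 1)
U = -4 (U = -2*2/1 = -4*1 = -4)
v = -20 (v = -4*5 = -20)
(v + 6)*(-157) = (-20 + 6)*(-157) = -14*(-157) = 2198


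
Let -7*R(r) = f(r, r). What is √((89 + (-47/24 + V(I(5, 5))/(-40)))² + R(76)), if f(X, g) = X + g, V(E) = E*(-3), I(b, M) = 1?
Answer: √1334924521/420 ≈ 86.992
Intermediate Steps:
V(E) = -3*E
R(r) = -2*r/7 (R(r) = -(r + r)/7 = -2*r/7)
√((89 + (-47/24 + V(I(5, 5))/(-40)))² + R(76)) = √((89 + (-47/24 - 3*1/(-40)))² - 2/7*76) = √((89 + (-47*1/24 - 3*(-1/40)))² - 152/7) = √((89 + (-47/24 + 3/40))² - 152/7) = √((89 - 113/60)² - 152/7) = √((5227/60)² - 152/7) = √(27321529/3600 - 152/7) = √(190703503/25200) = √1334924521/420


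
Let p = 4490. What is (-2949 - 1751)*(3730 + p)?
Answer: -38634000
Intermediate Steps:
(-2949 - 1751)*(3730 + p) = (-2949 - 1751)*(3730 + 4490) = -4700*8220 = -38634000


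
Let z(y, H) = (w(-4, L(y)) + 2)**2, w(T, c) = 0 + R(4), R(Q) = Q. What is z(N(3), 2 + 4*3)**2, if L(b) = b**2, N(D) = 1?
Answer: 1296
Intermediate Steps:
w(T, c) = 4 (w(T, c) = 0 + 4 = 4)
z(y, H) = 36 (z(y, H) = (4 + 2)**2 = 6**2 = 36)
z(N(3), 2 + 4*3)**2 = 36**2 = 1296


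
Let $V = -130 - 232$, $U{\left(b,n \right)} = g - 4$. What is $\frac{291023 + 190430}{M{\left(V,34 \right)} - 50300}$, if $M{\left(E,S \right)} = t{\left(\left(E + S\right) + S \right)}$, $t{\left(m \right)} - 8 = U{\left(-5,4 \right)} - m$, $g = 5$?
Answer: $- \frac{481453}{49997} \approx -9.6296$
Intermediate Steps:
$U{\left(b,n \right)} = 1$ ($U{\left(b,n \right)} = 5 - 4 = 1$)
$V = -362$
$t{\left(m \right)} = 9 - m$ ($t{\left(m \right)} = 8 - \left(-1 + m\right) = 9 - m$)
$M{\left(E,S \right)} = 9 - E - 2 S$ ($M{\left(E,S \right)} = 9 - \left(\left(E + S\right) + S\right) = 9 - \left(E + 2 S\right) = 9 - E - 2 S$)
$\frac{291023 + 190430}{M{\left(V,34 \right)} - 50300} = \frac{291023 + 190430}{\left(9 - -362 - 68\right) - 50300} = \frac{481453}{\left(9 + 362 - 68\right) - 50300} = \frac{481453}{303 - 50300} = \frac{481453}{-49997} = 481453 \left(- \frac{1}{49997}\right) = - \frac{481453}{49997}$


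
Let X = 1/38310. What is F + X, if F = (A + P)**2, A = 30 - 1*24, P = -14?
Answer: 2451841/38310 ≈ 64.000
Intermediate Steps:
A = 6 (A = 30 - 24 = 6)
F = 64 (F = (6 - 14)**2 = (-8)**2 = 64)
X = 1/38310 ≈ 2.6103e-5
F + X = 64 + 1/38310 = 2451841/38310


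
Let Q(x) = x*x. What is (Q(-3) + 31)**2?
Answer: 1600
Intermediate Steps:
Q(x) = x**2
(Q(-3) + 31)**2 = ((-3)**2 + 31)**2 = (9 + 31)**2 = 40**2 = 1600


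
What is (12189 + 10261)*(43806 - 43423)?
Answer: 8598350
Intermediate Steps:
(12189 + 10261)*(43806 - 43423) = 22450*383 = 8598350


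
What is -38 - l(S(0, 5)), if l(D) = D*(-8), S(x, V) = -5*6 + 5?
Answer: -238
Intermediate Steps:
S(x, V) = -25 (S(x, V) = -30 + 5 = -25)
l(D) = -8*D
-38 - l(S(0, 5)) = -38 - (-8)*(-25) = -38 - 1*200 = -38 - 200 = -238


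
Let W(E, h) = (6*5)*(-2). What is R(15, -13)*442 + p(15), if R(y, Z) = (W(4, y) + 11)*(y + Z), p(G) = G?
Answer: -43301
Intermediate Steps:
W(E, h) = -60 (W(E, h) = 30*(-2) = -60)
R(y, Z) = -49*Z - 49*y (R(y, Z) = (-60 + 11)*(y + Z) = -49*(Z + y) = -49*Z - 49*y)
R(15, -13)*442 + p(15) = (-49*(-13) - 49*15)*442 + 15 = (637 - 735)*442 + 15 = -98*442 + 15 = -43316 + 15 = -43301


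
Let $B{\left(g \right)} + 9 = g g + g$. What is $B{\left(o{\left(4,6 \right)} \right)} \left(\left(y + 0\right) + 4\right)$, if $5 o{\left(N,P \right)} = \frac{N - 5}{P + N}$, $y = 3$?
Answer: $- \frac{157843}{2500} \approx -63.137$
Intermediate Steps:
$o{\left(N,P \right)} = \frac{-5 + N}{5 \left(N + P\right)}$ ($o{\left(N,P \right)} = \frac{\left(N - 5\right) \frac{1}{P + N}}{5} = \frac{\left(-5 + N\right) \frac{1}{N + P}}{5} = \frac{\frac{1}{N + P} \left(-5 + N\right)}{5} = \frac{-5 + N}{5 \left(N + P\right)}$)
$B{\left(g \right)} = -9 + g + g^{2}$ ($B{\left(g \right)} = -9 + \left(g g + g\right) = -9 + \left(g^{2} + g\right) = -9 + \left(g + g^{2}\right) = -9 + g + g^{2}$)
$B{\left(o{\left(4,6 \right)} \right)} \left(\left(y + 0\right) + 4\right) = \left(-9 + \frac{-1 + \frac{1}{5} \cdot 4}{4 + 6} + \left(\frac{-1 + \frac{1}{5} \cdot 4}{4 + 6}\right)^{2}\right) \left(\left(3 + 0\right) + 4\right) = \left(-9 + \frac{-1 + \frac{4}{5}}{10} + \left(\frac{-1 + \frac{4}{5}}{10}\right)^{2}\right) \left(3 + 4\right) = \left(-9 + \frac{1}{10} \left(- \frac{1}{5}\right) + \left(\frac{1}{10} \left(- \frac{1}{5}\right)\right)^{2}\right) 7 = \left(-9 - \frac{1}{50} + \left(- \frac{1}{50}\right)^{2}\right) 7 = \left(-9 - \frac{1}{50} + \frac{1}{2500}\right) 7 = \left(- \frac{22549}{2500}\right) 7 = - \frac{157843}{2500}$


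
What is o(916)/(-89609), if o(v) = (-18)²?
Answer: -324/89609 ≈ -0.0036157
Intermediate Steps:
o(v) = 324
o(916)/(-89609) = 324/(-89609) = 324*(-1/89609) = -324/89609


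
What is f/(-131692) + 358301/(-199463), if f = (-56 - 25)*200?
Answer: -998956243/596992759 ≈ -1.6733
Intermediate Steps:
f = -16200 (f = -81*200 = -16200)
f/(-131692) + 358301/(-199463) = -16200/(-131692) + 358301/(-199463) = -16200*(-1/131692) + 358301*(-1/199463) = 4050/32923 - 358301/199463 = -998956243/596992759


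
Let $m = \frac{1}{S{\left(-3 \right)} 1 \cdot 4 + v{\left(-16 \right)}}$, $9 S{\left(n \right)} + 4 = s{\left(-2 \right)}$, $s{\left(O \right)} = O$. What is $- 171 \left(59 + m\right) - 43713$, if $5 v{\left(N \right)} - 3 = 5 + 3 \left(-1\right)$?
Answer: $- \frac{268497}{5} \approx -53699.0$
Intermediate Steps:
$S{\left(n \right)} = - \frac{2}{3}$ ($S{\left(n \right)} = - \frac{4}{9} + \frac{1}{9} \left(-2\right) = - \frac{4}{9} - \frac{2}{9} = - \frac{2}{3}$)
$v{\left(N \right)} = 1$ ($v{\left(N \right)} = \frac{3}{5} + \frac{5 + 3 \left(-1\right)}{5} = \frac{3}{5} + \frac{5 - 3}{5} = \frac{3}{5} + \frac{1}{5} \cdot 2 = \frac{3}{5} + \frac{2}{5} = 1$)
$m = - \frac{3}{5}$ ($m = \frac{1}{\left(- \frac{2}{3}\right) 1 \cdot 4 + 1} = \frac{1}{\left(- \frac{2}{3}\right) 4 + 1} = \frac{1}{- \frac{8}{3} + 1} = \frac{1}{- \frac{5}{3}} = - \frac{3}{5} \approx -0.6$)
$- 171 \left(59 + m\right) - 43713 = - 171 \left(59 - \frac{3}{5}\right) - 43713 = \left(-171\right) \frac{292}{5} - 43713 = - \frac{49932}{5} - 43713 = - \frac{268497}{5}$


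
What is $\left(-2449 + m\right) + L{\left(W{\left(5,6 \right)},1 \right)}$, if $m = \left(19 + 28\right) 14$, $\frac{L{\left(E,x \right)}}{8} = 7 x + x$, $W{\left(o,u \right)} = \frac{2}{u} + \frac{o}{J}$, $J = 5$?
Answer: $-1727$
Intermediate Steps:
$W{\left(o,u \right)} = \frac{2}{u} + \frac{o}{5}$
$L{\left(E,x \right)} = 64 x$ ($L{\left(E,x \right)} = 8 \left(7 x + x\right) = 8 \cdot 8 x = 64 x$)
$m = 658$ ($m = 47 \cdot 14 = 658$)
$\left(-2449 + m\right) + L{\left(W{\left(5,6 \right)},1 \right)} = \left(-2449 + 658\right) + 64 \cdot 1 = -1791 + 64 = -1727$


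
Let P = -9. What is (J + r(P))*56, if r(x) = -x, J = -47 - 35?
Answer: -4088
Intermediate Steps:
J = -82
(J + r(P))*56 = (-82 - 1*(-9))*56 = (-82 + 9)*56 = -73*56 = -4088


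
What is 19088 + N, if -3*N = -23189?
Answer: 80453/3 ≈ 26818.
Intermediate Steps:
N = 23189/3 (N = -⅓*(-23189) = 23189/3 ≈ 7729.7)
19088 + N = 19088 + 23189/3 = 80453/3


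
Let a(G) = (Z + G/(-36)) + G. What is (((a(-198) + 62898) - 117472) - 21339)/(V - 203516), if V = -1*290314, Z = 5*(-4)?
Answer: 152251/987660 ≈ 0.15415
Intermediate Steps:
Z = -20
a(G) = -20 + 35*G/36 (a(G) = (-20 + G/(-36)) + G = (-20 + G*(-1/36)) + G = (-20 - G/36) + G = -20 + 35*G/36)
V = -290314
(((a(-198) + 62898) - 117472) - 21339)/(V - 203516) = ((((-20 + (35/36)*(-198)) + 62898) - 117472) - 21339)/(-290314 - 203516) = ((((-20 - 385/2) + 62898) - 117472) - 21339)/(-493830) = (((-425/2 + 62898) - 117472) - 21339)*(-1/493830) = ((125371/2 - 117472) - 21339)*(-1/493830) = (-109573/2 - 21339)*(-1/493830) = -152251/2*(-1/493830) = 152251/987660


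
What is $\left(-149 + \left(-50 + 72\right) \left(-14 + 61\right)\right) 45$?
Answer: $39825$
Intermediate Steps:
$\left(-149 + \left(-50 + 72\right) \left(-14 + 61\right)\right) 45 = \left(-149 + 22 \cdot 47\right) 45 = \left(-149 + 1034\right) 45 = 885 \cdot 45 = 39825$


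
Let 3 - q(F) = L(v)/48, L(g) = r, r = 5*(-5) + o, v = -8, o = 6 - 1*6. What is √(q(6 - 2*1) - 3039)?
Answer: I*√437109/12 ≈ 55.095*I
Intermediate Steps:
o = 0 (o = 6 - 6 = 0)
r = -25 (r = 5*(-5) + 0 = -25 + 0 = -25)
L(g) = -25
q(F) = 169/48 (q(F) = 3 - (-25)/48 = 3 - 1*(-25/48) = 3 + 25/48 = 169/48)
√(q(6 - 2*1) - 3039) = √(169/48 - 3039) = √(-145703/48) = I*√437109/12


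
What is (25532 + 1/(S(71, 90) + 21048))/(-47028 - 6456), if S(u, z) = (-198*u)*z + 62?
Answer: -31764616519/66539979240 ≈ -0.47738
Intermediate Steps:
S(u, z) = 62 - 198*u*z (S(u, z) = -198*u*z + 62 = 62 - 198*u*z)
(25532 + 1/(S(71, 90) + 21048))/(-47028 - 6456) = (25532 + 1/((62 - 198*71*90) + 21048))/(-47028 - 6456) = (25532 + 1/((62 - 1265220) + 21048))/(-53484) = (25532 + 1/(-1265158 + 21048))*(-1/53484) = (25532 + 1/(-1244110))*(-1/53484) = (25532 - 1/1244110)*(-1/53484) = (31764616519/1244110)*(-1/53484) = -31764616519/66539979240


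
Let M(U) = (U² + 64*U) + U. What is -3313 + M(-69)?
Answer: -3037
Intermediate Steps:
M(U) = U² + 65*U
-3313 + M(-69) = -3313 - 69*(65 - 69) = -3313 - 69*(-4) = -3313 + 276 = -3037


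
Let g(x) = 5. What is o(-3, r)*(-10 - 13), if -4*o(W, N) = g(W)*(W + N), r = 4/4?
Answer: -115/2 ≈ -57.500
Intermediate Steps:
r = 1 (r = 4*(¼) = 1)
o(W, N) = -5*N/4 - 5*W/4 (o(W, N) = -5*(W + N)/4 = -5*(N + W)/4 = -(5*N + 5*W)/4 = -5*N/4 - 5*W/4)
o(-3, r)*(-10 - 13) = (-5/4*1 - 5/4*(-3))*(-10 - 13) = (-5/4 + 15/4)*(-23) = (5/2)*(-23) = -115/2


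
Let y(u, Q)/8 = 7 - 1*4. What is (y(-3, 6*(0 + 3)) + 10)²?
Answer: 1156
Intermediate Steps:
y(u, Q) = 24 (y(u, Q) = 8*(7 - 1*4) = 8*(7 - 4) = 8*3 = 24)
(y(-3, 6*(0 + 3)) + 10)² = (24 + 10)² = 34² = 1156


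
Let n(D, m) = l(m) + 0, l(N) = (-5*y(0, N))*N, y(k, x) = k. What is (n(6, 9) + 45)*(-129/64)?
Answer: -5805/64 ≈ -90.703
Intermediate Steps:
l(N) = 0 (l(N) = (-5*0)*N = 0*N = 0)
n(D, m) = 0 (n(D, m) = 0 + 0 = 0)
(n(6, 9) + 45)*(-129/64) = (0 + 45)*(-129/64) = 45*(-129*1/64) = 45*(-129/64) = -5805/64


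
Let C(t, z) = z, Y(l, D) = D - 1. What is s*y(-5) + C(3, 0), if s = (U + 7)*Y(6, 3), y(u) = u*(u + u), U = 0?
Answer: 700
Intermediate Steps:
y(u) = 2*u² (y(u) = u*(2*u) = 2*u²)
Y(l, D) = -1 + D
s = 14 (s = (0 + 7)*(-1 + 3) = 7*2 = 14)
s*y(-5) + C(3, 0) = 14*(2*(-5)²) + 0 = 14*(2*25) + 0 = 14*50 + 0 = 700 + 0 = 700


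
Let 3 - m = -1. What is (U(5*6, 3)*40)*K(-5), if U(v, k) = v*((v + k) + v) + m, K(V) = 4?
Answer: 303040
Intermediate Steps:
m = 4 (m = 3 - 1*(-1) = 3 + 1 = 4)
U(v, k) = 4 + v*(k + 2*v) (U(v, k) = v*((v + k) + v) + 4 = v*((k + v) + v) + 4 = v*(k + 2*v) + 4 = 4 + v*(k + 2*v))
(U(5*6, 3)*40)*K(-5) = ((4 + 2*(5*6)**2 + 3*(5*6))*40)*4 = ((4 + 2*30**2 + 3*30)*40)*4 = ((4 + 2*900 + 90)*40)*4 = ((4 + 1800 + 90)*40)*4 = (1894*40)*4 = 75760*4 = 303040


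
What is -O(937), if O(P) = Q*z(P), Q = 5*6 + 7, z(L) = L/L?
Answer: -37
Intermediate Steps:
z(L) = 1
Q = 37 (Q = 30 + 7 = 37)
O(P) = 37 (O(P) = 37*1 = 37)
-O(937) = -1*37 = -37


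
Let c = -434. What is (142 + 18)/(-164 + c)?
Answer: -80/299 ≈ -0.26756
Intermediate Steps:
(142 + 18)/(-164 + c) = (142 + 18)/(-164 - 434) = 160/(-598) = 160*(-1/598) = -80/299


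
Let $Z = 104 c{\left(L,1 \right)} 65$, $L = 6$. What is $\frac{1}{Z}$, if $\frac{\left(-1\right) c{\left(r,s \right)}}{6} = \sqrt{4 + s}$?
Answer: $- \frac{\sqrt{5}}{202800} \approx -1.1026 \cdot 10^{-5}$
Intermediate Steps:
$c{\left(r,s \right)} = - 6 \sqrt{4 + s}$
$Z = - 40560 \sqrt{5}$ ($Z = 104 - 6 \sqrt{4 + 1} \cdot 65 = 104 - 6 \sqrt{5} \cdot 65 = 104 \left(- 390 \sqrt{5}\right) = - 40560 \sqrt{5} \approx -90695.0$)
$\frac{1}{Z} = \frac{1}{\left(-40560\right) \sqrt{5}} = - \frac{\sqrt{5}}{202800}$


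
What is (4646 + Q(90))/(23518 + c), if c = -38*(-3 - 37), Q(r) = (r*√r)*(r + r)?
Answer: 2323/12519 + 2700*√10/1391 ≈ 6.3237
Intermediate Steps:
Q(r) = 2*r^(5/2) (Q(r) = r^(3/2)*(2*r) = 2*r^(5/2))
c = 1520 (c = -38*(-40) = 1520)
(4646 + Q(90))/(23518 + c) = (4646 + 2*90^(5/2))/(23518 + 1520) = (4646 + 2*(24300*√10))/25038 = (4646 + 48600*√10)*(1/25038) = 2323/12519 + 2700*√10/1391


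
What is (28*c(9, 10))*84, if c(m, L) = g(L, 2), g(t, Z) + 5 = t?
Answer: 11760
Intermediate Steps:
g(t, Z) = -5 + t
c(m, L) = -5 + L
(28*c(9, 10))*84 = (28*(-5 + 10))*84 = (28*5)*84 = 140*84 = 11760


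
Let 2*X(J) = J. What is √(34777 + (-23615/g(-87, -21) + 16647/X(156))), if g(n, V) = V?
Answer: √10766443506/546 ≈ 190.04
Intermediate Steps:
X(J) = J/2
√(34777 + (-23615/g(-87, -21) + 16647/X(156))) = √(34777 + (-23615/(-21) + 16647/(((½)*156)))) = √(34777 + (-23615*(-1/21) + 16647/78)) = √(34777 + (23615/21 + 16647*(1/78))) = √(34777 + (23615/21 + 5549/26)) = √(34777 + 730519/546) = √(19718761/546) = √10766443506/546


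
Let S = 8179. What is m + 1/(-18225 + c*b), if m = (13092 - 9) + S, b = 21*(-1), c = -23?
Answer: 377230403/17742 ≈ 21262.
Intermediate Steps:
b = -21
m = 21262 (m = (13092 - 9) + 8179 = 13083 + 8179 = 21262)
m + 1/(-18225 + c*b) = 21262 + 1/(-18225 - 23*(-21)) = 21262 + 1/(-18225 + 483) = 21262 + 1/(-17742) = 21262 - 1/17742 = 377230403/17742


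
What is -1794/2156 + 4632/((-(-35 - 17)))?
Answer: 1236663/14014 ≈ 88.245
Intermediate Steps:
-1794/2156 + 4632/((-(-35 - 17))) = -1794*1/2156 + 4632/((-1*(-52))) = -897/1078 + 4632/52 = -897/1078 + 4632*(1/52) = -897/1078 + 1158/13 = 1236663/14014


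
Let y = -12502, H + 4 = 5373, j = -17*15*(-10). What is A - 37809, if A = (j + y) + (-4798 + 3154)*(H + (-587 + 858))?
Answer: -9319921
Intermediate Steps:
j = 2550 (j = -255*(-10) = 2550)
H = 5369 (H = -4 + 5373 = 5369)
A = -9282112 (A = (2550 - 12502) + (-4798 + 3154)*(5369 + (-587 + 858)) = -9952 - 1644*(5369 + 271) = -9952 - 1644*5640 = -9952 - 9272160 = -9282112)
A - 37809 = -9282112 - 37809 = -9319921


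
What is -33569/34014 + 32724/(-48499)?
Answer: -2741137067/1649644986 ≈ -1.6617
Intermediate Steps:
-33569/34014 + 32724/(-48499) = -33569*1/34014 + 32724*(-1/48499) = -33569/34014 - 32724/48499 = -2741137067/1649644986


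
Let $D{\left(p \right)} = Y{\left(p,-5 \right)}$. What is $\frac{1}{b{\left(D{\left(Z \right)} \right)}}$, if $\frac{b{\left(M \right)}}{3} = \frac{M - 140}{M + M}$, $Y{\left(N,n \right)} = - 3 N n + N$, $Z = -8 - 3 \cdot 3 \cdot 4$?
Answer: $\frac{352}{633} \approx 0.55608$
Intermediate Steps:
$Z = -44$ ($Z = -8 - 9 \cdot 4 = -8 - 36 = -44$)
$Y{\left(N,n \right)} = N - 3 N n$ ($Y{\left(N,n \right)} = - 3 N n + N = N - 3 N n$)
$D{\left(p \right)} = 16 p$ ($D{\left(p \right)} = p \left(1 - -15\right) = p \left(1 + 15\right) = p 16 = 16 p$)
$b{\left(M \right)} = \frac{3 \left(-140 + M\right)}{2 M}$ ($b{\left(M \right)} = 3 \frac{M - 140}{M + M} = 3 \frac{-140 + M}{2 M} = \frac{3 \left(-140 + M\right)}{2 M}$)
$\frac{1}{b{\left(D{\left(Z \right)} \right)}} = \frac{1}{\frac{3}{2} - \frac{210}{16 \left(-44\right)}} = \frac{1}{\frac{3}{2} - \frac{210}{-704}} = \frac{1}{\frac{3}{2} - - \frac{105}{352}} = \frac{1}{\frac{3}{2} + \frac{105}{352}} = \frac{1}{\frac{633}{352}} = \frac{352}{633}$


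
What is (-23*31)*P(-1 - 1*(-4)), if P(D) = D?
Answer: -2139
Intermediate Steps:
(-23*31)*P(-1 - 1*(-4)) = (-23*31)*(-1 - 1*(-4)) = -713*(-1 + 4) = -713*3 = -2139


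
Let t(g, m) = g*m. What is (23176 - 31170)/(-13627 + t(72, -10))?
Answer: 7994/14347 ≈ 0.55719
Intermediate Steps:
(23176 - 31170)/(-13627 + t(72, -10)) = (23176 - 31170)/(-13627 + 72*(-10)) = -7994/(-13627 - 720) = -7994/(-14347) = -7994*(-1/14347) = 7994/14347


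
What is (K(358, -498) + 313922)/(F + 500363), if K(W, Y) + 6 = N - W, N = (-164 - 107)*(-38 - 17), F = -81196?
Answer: 328463/419167 ≈ 0.78361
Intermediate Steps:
N = 14905 (N = -271*(-55) = 14905)
K(W, Y) = 14899 - W (K(W, Y) = -6 + (14905 - W) = 14899 - W)
(K(358, -498) + 313922)/(F + 500363) = ((14899 - 1*358) + 313922)/(-81196 + 500363) = ((14899 - 358) + 313922)/419167 = (14541 + 313922)*(1/419167) = 328463*(1/419167) = 328463/419167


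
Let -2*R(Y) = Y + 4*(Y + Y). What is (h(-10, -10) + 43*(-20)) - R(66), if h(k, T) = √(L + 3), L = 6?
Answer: -560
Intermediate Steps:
h(k, T) = 3 (h(k, T) = √(6 + 3) = √9 = 3)
R(Y) = -9*Y/2 (R(Y) = -(Y + 4*(Y + Y))/2 = -(Y + 4*(2*Y))/2 = -(Y + 8*Y)/2 = -9*Y/2)
(h(-10, -10) + 43*(-20)) - R(66) = (3 + 43*(-20)) - (-9)*66/2 = (3 - 860) - 1*(-297) = -857 + 297 = -560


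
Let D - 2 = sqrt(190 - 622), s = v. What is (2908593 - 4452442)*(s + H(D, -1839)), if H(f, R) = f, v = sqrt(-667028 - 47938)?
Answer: -3087698 - 18526188*I*sqrt(3) - 1543849*I*sqrt(714966) ≈ -3.0877e+6 - 1.3375e+9*I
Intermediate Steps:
v = I*sqrt(714966) (v = sqrt(-714966) = I*sqrt(714966) ≈ 845.56*I)
s = I*sqrt(714966) ≈ 845.56*I
D = 2 + 12*I*sqrt(3) (D = 2 + sqrt(190 - 622) = 2 + sqrt(-432) = 2 + 12*I*sqrt(3) ≈ 2.0 + 20.785*I)
(2908593 - 4452442)*(s + H(D, -1839)) = (2908593 - 4452442)*(I*sqrt(714966) + (2 + 12*I*sqrt(3))) = -1543849*(2 + I*sqrt(714966) + 12*I*sqrt(3)) = -3087698 - 18526188*I*sqrt(3) - 1543849*I*sqrt(714966)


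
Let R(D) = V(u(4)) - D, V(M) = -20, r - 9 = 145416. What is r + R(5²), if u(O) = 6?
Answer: 145380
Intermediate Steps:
r = 145425 (r = 9 + 145416 = 145425)
R(D) = -20 - D
r + R(5²) = 145425 + (-20 - 1*5²) = 145425 + (-20 - 1*25) = 145425 + (-20 - 25) = 145425 - 45 = 145380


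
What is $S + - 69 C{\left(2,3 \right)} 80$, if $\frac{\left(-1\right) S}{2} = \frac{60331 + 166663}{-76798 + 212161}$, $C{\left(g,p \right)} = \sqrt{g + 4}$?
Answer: $- \frac{453988}{135363} - 5520 \sqrt{6} \approx -13525.0$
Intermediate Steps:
$C{\left(g,p \right)} = \sqrt{4 + g}$
$S = - \frac{453988}{135363}$ ($S = - 2 \frac{60331 + 166663}{-76798 + 212161} = - 2 \cdot \frac{226994}{135363} = - 2 \cdot 226994 \cdot \frac{1}{135363} = \left(-2\right) \frac{226994}{135363} = - \frac{453988}{135363} \approx -3.3539$)
$S + - 69 C{\left(2,3 \right)} 80 = - \frac{453988}{135363} + - 69 \sqrt{4 + 2} \cdot 80 = - \frac{453988}{135363} + - 69 \sqrt{6} \cdot 80 = - \frac{453988}{135363} - 5520 \sqrt{6}$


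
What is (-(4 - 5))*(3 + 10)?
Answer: 13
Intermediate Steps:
(-(4 - 5))*(3 + 10) = -1*(-1)*13 = 1*13 = 13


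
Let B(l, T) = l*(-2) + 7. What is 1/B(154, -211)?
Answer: -1/301 ≈ -0.0033223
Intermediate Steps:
B(l, T) = 7 - 2*l (B(l, T) = -2*l + 7 = 7 - 2*l)
1/B(154, -211) = 1/(7 - 2*154) = 1/(7 - 308) = 1/(-301) = -1/301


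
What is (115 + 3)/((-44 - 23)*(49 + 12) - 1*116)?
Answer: -118/4203 ≈ -0.028075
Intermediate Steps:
(115 + 3)/((-44 - 23)*(49 + 12) - 1*116) = 118/(-67*61 - 116) = 118/(-4087 - 116) = 118/(-4203) = -1/4203*118 = -118/4203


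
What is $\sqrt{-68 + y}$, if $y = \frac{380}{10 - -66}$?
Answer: $3 i \sqrt{7} \approx 7.9373 i$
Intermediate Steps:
$y = 5$ ($y = \frac{380}{10 + 66} = \frac{380}{76} = 380 \cdot \frac{1}{76} = 5$)
$\sqrt{-68 + y} = \sqrt{-68 + 5} = \sqrt{-63} = 3 i \sqrt{7}$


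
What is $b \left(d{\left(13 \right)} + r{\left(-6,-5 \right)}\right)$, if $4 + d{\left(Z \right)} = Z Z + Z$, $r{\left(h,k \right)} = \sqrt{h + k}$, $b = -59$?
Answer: $-10502 - 59 i \sqrt{11} \approx -10502.0 - 195.68 i$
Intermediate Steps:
$d{\left(Z \right)} = -4 + Z + Z^{2}$ ($d{\left(Z \right)} = -4 + \left(Z Z + Z\right) = -4 + \left(Z^{2} + Z\right) = -4 + \left(Z + Z^{2}\right) = -4 + Z + Z^{2}$)
$b \left(d{\left(13 \right)} + r{\left(-6,-5 \right)}\right) = - 59 \left(\left(-4 + 13 + 13^{2}\right) + \sqrt{-6 - 5}\right) = - 59 \left(\left(-4 + 13 + 169\right) + \sqrt{-11}\right) = - 59 \left(178 + i \sqrt{11}\right) = -10502 - 59 i \sqrt{11}$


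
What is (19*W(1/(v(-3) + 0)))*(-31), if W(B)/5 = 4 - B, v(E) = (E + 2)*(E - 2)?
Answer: -11191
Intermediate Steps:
v(E) = (-2 + E)*(2 + E) (v(E) = (2 + E)*(-2 + E) = (-2 + E)*(2 + E))
W(B) = 20 - 5*B (W(B) = 5*(4 - B) = 20 - 5*B)
(19*W(1/(v(-3) + 0)))*(-31) = (19*(20 - 5/((-4 + (-3)²) + 0)))*(-31) = (19*(20 - 5/((-4 + 9) + 0)))*(-31) = (19*(20 - 5/(5 + 0)))*(-31) = (19*(20 - 5/5))*(-31) = (19*(20 - 5*⅕))*(-31) = (19*(20 - 1))*(-31) = (19*19)*(-31) = 361*(-31) = -11191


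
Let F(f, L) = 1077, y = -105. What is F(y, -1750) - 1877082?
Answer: -1876005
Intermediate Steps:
F(y, -1750) - 1877082 = 1077 - 1877082 = -1876005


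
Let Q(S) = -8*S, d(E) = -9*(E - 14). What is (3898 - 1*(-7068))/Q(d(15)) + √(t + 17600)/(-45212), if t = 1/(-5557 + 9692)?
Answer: 5483/36 - √300928764135/186951620 ≈ 152.30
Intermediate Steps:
t = 1/4135 ≈ 0.00024184
d(E) = 126 - 9*E (d(E) = -9*(-14 + E) = 126 - 9*E)
(3898 - 1*(-7068))/Q(d(15)) + √(t + 17600)/(-45212) = (3898 - 1*(-7068))/((-8*(126 - 9*15))) + √(1/4135 + 17600)/(-45212) = (3898 + 7068)/((-8*(126 - 135))) + √(72776001/4135)*(-1/45212) = 10966/((-8*(-9))) + (√300928764135/4135)*(-1/45212) = 10966/72 - √300928764135/186951620 = 10966*(1/72) - √300928764135/186951620 = 5483/36 - √300928764135/186951620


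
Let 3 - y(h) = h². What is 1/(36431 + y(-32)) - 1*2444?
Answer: -86542039/35410 ≈ -2444.0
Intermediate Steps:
y(h) = 3 - h²
1/(36431 + y(-32)) - 1*2444 = 1/(36431 + (3 - 1*(-32)²)) - 1*2444 = 1/(36431 + (3 - 1*1024)) - 2444 = 1/(36431 + (3 - 1024)) - 2444 = 1/(36431 - 1021) - 2444 = 1/35410 - 2444 = -86542039/35410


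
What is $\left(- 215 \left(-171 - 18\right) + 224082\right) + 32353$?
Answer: $297070$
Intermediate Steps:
$\left(- 215 \left(-171 - 18\right) + 224082\right) + 32353 = \left(\left(-215\right) \left(-189\right) + 224082\right) + 32353 = \left(40635 + 224082\right) + 32353 = 264717 + 32353 = 297070$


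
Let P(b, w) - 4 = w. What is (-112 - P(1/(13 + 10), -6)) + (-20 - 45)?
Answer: -175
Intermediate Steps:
P(b, w) = 4 + w
(-112 - P(1/(13 + 10), -6)) + (-20 - 45) = (-112 - (4 - 6)) + (-20 - 45) = (-112 - 1*(-2)) - 65 = (-112 + 2) - 65 = -110 - 65 = -175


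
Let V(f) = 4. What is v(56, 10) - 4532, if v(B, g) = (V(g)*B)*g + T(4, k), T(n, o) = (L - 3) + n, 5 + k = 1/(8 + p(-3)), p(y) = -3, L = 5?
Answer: -2286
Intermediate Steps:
k = -24/5 (k = -5 + 1/(8 - 3) = -5 + 1/5 = -24/5 ≈ -4.8000)
T(n, o) = 2 + n (T(n, o) = (5 - 3) + n = 2 + n)
v(B, g) = 6 + 4*B*g (v(B, g) = (4*B)*g + (2 + 4) = 4*B*g + 6 = 6 + 4*B*g)
v(56, 10) - 4532 = (6 + 4*56*10) - 4532 = (6 + 2240) - 4532 = 2246 - 4532 = -2286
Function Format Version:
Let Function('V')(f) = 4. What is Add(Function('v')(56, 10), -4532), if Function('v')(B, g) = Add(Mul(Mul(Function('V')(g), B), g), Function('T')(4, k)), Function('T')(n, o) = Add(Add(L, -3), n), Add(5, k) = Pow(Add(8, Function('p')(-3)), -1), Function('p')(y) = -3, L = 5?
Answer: -2286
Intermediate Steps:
k = Rational(-24, 5) (k = Add(-5, Pow(Add(8, -3), -1)) = Add(-5, Pow(5, -1)) = Add(-5, Rational(1, 5)) = Rational(-24, 5) ≈ -4.8000)
Function('T')(n, o) = Add(2, n) (Function('T')(n, o) = Add(Add(5, -3), n) = Add(2, n))
Function('v')(B, g) = Add(6, Mul(4, B, g)) (Function('v')(B, g) = Add(Mul(Mul(4, B), g), Add(2, 4)) = Add(Mul(4, B, g), 6) = Add(6, Mul(4, B, g)))
Add(Function('v')(56, 10), -4532) = Add(Add(6, Mul(4, 56, 10)), -4532) = Add(Add(6, 2240), -4532) = Add(2246, -4532) = -2286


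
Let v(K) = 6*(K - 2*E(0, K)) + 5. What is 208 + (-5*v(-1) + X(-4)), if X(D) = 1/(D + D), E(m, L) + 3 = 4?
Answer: 2183/8 ≈ 272.88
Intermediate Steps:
E(m, L) = 1 (E(m, L) = -3 + 4 = 1)
X(D) = 1/(2*D)
v(K) = -7 + 6*K (v(K) = 6*(K - 2*1) + 5 = 6*(K - 2) + 5 = 6*(-2 + K) + 5 = (-12 + 6*K) + 5 = -7 + 6*K)
208 + (-5*v(-1) + X(-4)) = 208 + (-5*(-7 + 6*(-1)) + (1/2)/(-4)) = 208 + (-5*(-7 - 6) + (1/2)*(-1/4)) = 208 + (-5*(-13) - 1/8) = 208 + (65 - 1/8) = 208 + 519/8 = 2183/8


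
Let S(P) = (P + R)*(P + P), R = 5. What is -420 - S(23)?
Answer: -1708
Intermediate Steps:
S(P) = 2*P*(5 + P) (S(P) = (P + 5)*(P + P) = (5 + P)*(2*P) = 2*P*(5 + P))
-420 - S(23) = -420 - 2*23*(5 + 23) = -420 - 2*23*28 = -420 - 1*1288 = -420 - 1288 = -1708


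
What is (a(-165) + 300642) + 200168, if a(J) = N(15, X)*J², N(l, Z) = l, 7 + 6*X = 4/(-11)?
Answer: 909185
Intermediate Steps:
X = -27/22 (X = -7/6 + (4/(-11))/6 = -7/6 + (4*(-1/11))/6 = -7/6 + (⅙)*(-4/11) = -7/6 - 2/33 = -27/22 ≈ -1.2273)
a(J) = 15*J²
(a(-165) + 300642) + 200168 = (15*(-165)² + 300642) + 200168 = (15*27225 + 300642) + 200168 = (408375 + 300642) + 200168 = 709017 + 200168 = 909185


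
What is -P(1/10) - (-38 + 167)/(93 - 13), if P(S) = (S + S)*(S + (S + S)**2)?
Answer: -3281/2000 ≈ -1.6405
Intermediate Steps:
P(S) = 2*S*(S + 4*S**2) (P(S) = (2*S)*(S + (2*S)**2) = (2*S)*(S + 4*S**2) = 2*S*(S + 4*S**2))
-P(1/10) - (-38 + 167)/(93 - 13) = -(1/10)**2*(2 + 8/10) - (-38 + 167)/(93 - 13) = -(1/10)**2*(2 + 8*(1/10)) - 129/80 = -(2 + 4/5)/100 - 129/80 = -14/(100*5) - 1*129/80 = -1*7/250 - 129/80 = -7/250 - 129/80 = -3281/2000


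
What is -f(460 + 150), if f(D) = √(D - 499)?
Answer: -√111 ≈ -10.536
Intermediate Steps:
f(D) = √(-499 + D)
-f(460 + 150) = -√(-499 + (460 + 150)) = -√(-499 + 610) = -√111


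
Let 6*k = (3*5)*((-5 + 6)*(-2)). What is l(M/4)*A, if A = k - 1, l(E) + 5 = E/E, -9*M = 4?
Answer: 24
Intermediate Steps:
M = -4/9 (M = -1/9*4 = -4/9 ≈ -0.44444)
l(E) = -4 (l(E) = -5 + E/E = -5 + 1 = -4)
k = -5 (k = ((3*5)*((-5 + 6)*(-2)))/6 = (15*(1*(-2)))/6 = (15*(-2))/6 = (1/6)*(-30) = -5)
A = -6 (A = -5 - 1 = -6)
l(M/4)*A = -4*(-6) = 24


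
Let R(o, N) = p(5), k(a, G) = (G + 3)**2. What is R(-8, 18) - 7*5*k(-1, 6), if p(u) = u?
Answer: -2830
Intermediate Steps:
k(a, G) = (3 + G)**2
R(o, N) = 5
R(-8, 18) - 7*5*k(-1, 6) = 5 - 7*5*(3 + 6)**2 = 5 - 35*9**2 = 5 - 35*81 = 5 - 1*2835 = 5 - 2835 = -2830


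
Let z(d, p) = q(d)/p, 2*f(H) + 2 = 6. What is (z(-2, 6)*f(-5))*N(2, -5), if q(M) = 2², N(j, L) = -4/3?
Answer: -16/9 ≈ -1.7778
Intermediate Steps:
f(H) = 2 (f(H) = -1 + (½)*6 = -1 + 3 = 2)
N(j, L) = -4/3 (N(j, L) = -4*⅓ = -4/3)
q(M) = 4
z(d, p) = 4/p
(z(-2, 6)*f(-5))*N(2, -5) = ((4/6)*2)*(-4/3) = ((4*(⅙))*2)*(-4/3) = ((⅔)*2)*(-4/3) = (4/3)*(-4/3) = -16/9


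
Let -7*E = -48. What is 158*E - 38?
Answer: 7318/7 ≈ 1045.4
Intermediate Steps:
E = 48/7 (E = -⅐*(-48) = 48/7 ≈ 6.8571)
158*E - 38 = 158*(48/7) - 38 = 7584/7 - 38 = 7318/7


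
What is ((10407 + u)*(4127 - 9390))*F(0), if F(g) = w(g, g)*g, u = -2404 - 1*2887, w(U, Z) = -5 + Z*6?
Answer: 0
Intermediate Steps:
w(U, Z) = -5 + 6*Z
u = -5291 (u = -2404 - 2887 = -5291)
F(g) = g*(-5 + 6*g) (F(g) = (-5 + 6*g)*g = g*(-5 + 6*g))
((10407 + u)*(4127 - 9390))*F(0) = ((10407 - 5291)*(4127 - 9390))*(0*(-5 + 6*0)) = (5116*(-5263))*(0*(-5 + 0)) = -0*(-5) = -26925508*0 = 0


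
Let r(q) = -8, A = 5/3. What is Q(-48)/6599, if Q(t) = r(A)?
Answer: -8/6599 ≈ -0.0012123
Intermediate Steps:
A = 5/3 (A = 5*(⅓) = 5/3 ≈ 1.6667)
Q(t) = -8
Q(-48)/6599 = -8/6599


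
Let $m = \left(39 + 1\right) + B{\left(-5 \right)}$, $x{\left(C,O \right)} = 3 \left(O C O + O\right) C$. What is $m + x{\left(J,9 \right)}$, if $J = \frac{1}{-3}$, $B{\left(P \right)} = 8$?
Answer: $66$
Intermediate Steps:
$J = - \frac{1}{3} \approx -0.33333$
$x{\left(C,O \right)} = C \left(3 O + 3 C O^{2}\right)$ ($x{\left(C,O \right)} = 3 \left(C O O + O\right) C = 3 \left(C O^{2} + O\right) C = 3 \left(O + C O^{2}\right) C = \left(3 O + 3 C O^{2}\right) C = C \left(3 O + 3 C O^{2}\right)$)
$m = 48$ ($m = \left(39 + 1\right) + 8 = 40 + 8 = 48$)
$m + x{\left(J,9 \right)} = 48 + 3 \left(- \frac{1}{3}\right) 9 \left(1 - 3\right) = 48 + 3 \left(- \frac{1}{3}\right) 9 \left(-2\right) = 48 + 18 = 66$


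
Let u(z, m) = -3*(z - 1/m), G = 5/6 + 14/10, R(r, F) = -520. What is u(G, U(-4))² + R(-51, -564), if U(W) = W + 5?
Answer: -50631/100 ≈ -506.31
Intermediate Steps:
G = 67/30 (G = 5*(⅙) + 14*(⅒) = ⅚ + 7/5 = 67/30 ≈ 2.2333)
U(W) = 5 + W
u(z, m) = -3*z + 3/m
u(G, U(-4))² + R(-51, -564) = (-3*67/30 + 3/(5 - 4))² - 520 = (-67/10 + 3/1)² - 520 = (-67/10 + 3*1)² - 520 = (-67/10 + 3)² - 520 = (-37/10)² - 520 = 1369/100 - 520 = -50631/100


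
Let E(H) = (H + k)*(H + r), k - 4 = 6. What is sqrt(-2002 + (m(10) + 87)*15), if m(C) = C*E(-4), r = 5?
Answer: sqrt(203) ≈ 14.248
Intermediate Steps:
k = 10 (k = 4 + 6 = 10)
E(H) = (5 + H)*(10 + H) (E(H) = (H + 10)*(H + 5) = (10 + H)*(5 + H) = (5 + H)*(10 + H))
m(C) = 6*C (m(C) = C*(50 + (-4)**2 + 15*(-4)) = C*(50 + 16 - 60) = C*6 = 6*C)
sqrt(-2002 + (m(10) + 87)*15) = sqrt(-2002 + (6*10 + 87)*15) = sqrt(-2002 + (60 + 87)*15) = sqrt(-2002 + 147*15) = sqrt(-2002 + 2205) = sqrt(203)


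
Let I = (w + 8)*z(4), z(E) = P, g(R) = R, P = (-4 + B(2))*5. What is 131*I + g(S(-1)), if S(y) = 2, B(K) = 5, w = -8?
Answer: 2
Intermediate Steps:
P = 5 (P = (-4 + 5)*5 = 1*5 = 5)
z(E) = 5
I = 0 (I = (-8 + 8)*5 = 0*5 = 0)
131*I + g(S(-1)) = 131*0 + 2 = 0 + 2 = 2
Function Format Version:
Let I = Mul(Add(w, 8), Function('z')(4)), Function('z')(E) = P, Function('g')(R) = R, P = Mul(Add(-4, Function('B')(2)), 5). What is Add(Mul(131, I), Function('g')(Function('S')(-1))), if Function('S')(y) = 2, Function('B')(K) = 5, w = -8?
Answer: 2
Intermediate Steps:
P = 5 (P = Mul(Add(-4, 5), 5) = Mul(1, 5) = 5)
Function('z')(E) = 5
I = 0 (I = Mul(Add(-8, 8), 5) = Mul(0, 5) = 0)
Add(Mul(131, I), Function('g')(Function('S')(-1))) = Add(Mul(131, 0), 2) = Add(0, 2) = 2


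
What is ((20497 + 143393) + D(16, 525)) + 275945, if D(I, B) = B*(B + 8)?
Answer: 719660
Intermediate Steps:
D(I, B) = B*(8 + B)
((20497 + 143393) + D(16, 525)) + 275945 = ((20497 + 143393) + 525*(8 + 525)) + 275945 = (163890 + 525*533) + 275945 = (163890 + 279825) + 275945 = 443715 + 275945 = 719660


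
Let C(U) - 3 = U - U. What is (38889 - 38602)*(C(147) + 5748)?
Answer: 1650537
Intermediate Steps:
C(U) = 3 (C(U) = 3 + (U - U) = 3 + 0 = 3)
(38889 - 38602)*(C(147) + 5748) = (38889 - 38602)*(3 + 5748) = 287*5751 = 1650537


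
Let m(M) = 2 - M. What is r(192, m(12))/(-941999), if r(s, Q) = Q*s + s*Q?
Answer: 3840/941999 ≈ 0.0040764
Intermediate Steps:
r(s, Q) = 2*Q*s (r(s, Q) = Q*s + Q*s = 2*Q*s)
r(192, m(12))/(-941999) = (2*(2 - 1*12)*192)/(-941999) = (2*(2 - 12)*192)*(-1/941999) = (2*(-10)*192)*(-1/941999) = -3840*(-1/941999) = 3840/941999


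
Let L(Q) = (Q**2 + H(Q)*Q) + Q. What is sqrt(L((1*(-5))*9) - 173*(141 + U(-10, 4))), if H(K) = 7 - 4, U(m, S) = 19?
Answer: I*sqrt(25835) ≈ 160.73*I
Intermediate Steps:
H(K) = 3
L(Q) = Q**2 + 4*Q (L(Q) = (Q**2 + 3*Q) + Q = Q**2 + 4*Q)
sqrt(L((1*(-5))*9) - 173*(141 + U(-10, 4))) = sqrt(((1*(-5))*9)*(4 + (1*(-5))*9) - 173*(141 + 19)) = sqrt((-5*9)*(4 - 5*9) - 173*160) = sqrt(-45*(4 - 45) - 27680) = sqrt(-45*(-41) - 27680) = sqrt(1845 - 27680) = sqrt(-25835) = I*sqrt(25835)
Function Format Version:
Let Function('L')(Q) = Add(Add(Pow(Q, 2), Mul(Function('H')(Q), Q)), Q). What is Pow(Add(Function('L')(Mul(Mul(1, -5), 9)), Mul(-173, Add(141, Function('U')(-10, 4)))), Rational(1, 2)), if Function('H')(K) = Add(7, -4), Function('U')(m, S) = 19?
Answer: Mul(I, Pow(25835, Rational(1, 2))) ≈ Mul(160.73, I)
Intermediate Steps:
Function('H')(K) = 3
Function('L')(Q) = Add(Pow(Q, 2), Mul(4, Q)) (Function('L')(Q) = Add(Add(Pow(Q, 2), Mul(3, Q)), Q) = Add(Pow(Q, 2), Mul(4, Q)))
Pow(Add(Function('L')(Mul(Mul(1, -5), 9)), Mul(-173, Add(141, Function('U')(-10, 4)))), Rational(1, 2)) = Pow(Add(Mul(Mul(Mul(1, -5), 9), Add(4, Mul(Mul(1, -5), 9))), Mul(-173, Add(141, 19))), Rational(1, 2)) = Pow(Add(Mul(Mul(-5, 9), Add(4, Mul(-5, 9))), Mul(-173, 160)), Rational(1, 2)) = Pow(Add(Mul(-45, Add(4, -45)), -27680), Rational(1, 2)) = Pow(Add(Mul(-45, -41), -27680), Rational(1, 2)) = Pow(Add(1845, -27680), Rational(1, 2)) = Pow(-25835, Rational(1, 2)) = Mul(I, Pow(25835, Rational(1, 2)))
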